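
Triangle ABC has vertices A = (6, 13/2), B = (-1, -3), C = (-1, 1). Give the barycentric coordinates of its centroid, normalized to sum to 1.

(1/3, 1/3, 1/3)

The centroid is the average of the vertices, so each weight is 1/3.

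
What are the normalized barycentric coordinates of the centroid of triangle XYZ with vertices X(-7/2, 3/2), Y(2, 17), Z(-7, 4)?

The centroid is the average of the vertices, so each weight is 1/3.

(1/3, 1/3, 1/3)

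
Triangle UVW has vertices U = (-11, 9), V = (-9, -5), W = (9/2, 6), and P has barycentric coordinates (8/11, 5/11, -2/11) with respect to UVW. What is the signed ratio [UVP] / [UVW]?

The signed ratio [UVP]/[UVW] equals the barycentric coordinate of P at vertex W, which is -2/11.

-2/11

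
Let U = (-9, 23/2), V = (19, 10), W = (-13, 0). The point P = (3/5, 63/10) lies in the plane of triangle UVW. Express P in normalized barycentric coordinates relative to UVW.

(1/5, 2/5, 2/5)

Signed area of the reference triangle: [UVW] = ½·((-9)·(10−0) + 19·(0−(23/2)) + (-13)·(23/2−10)) = ½·(-90 − 437/2 − 39/2) = -164.
[PVW] = ½·((3/5)·(10−0) + 19·(0−(63/10)) + (-13)·(63/10−10)) = ½·(6 − 1197/10 + 481/10) = -164/5, so the U-coordinate is (-164/5)/(-164) = 1/5.
[UPW] = ½·((-9)·(63/10−0) + (3/5)·(0−(23/2)) + (-13)·(23/2−(63/10))) = ½·(-567/10 − 69/10 − 338/5) = -328/5, so the V-coordinate is 2/5.
[UVP] = ½·((-9)·(10−(63/10)) + 19·(63/10−(23/2)) + (3/5)·(23/2−10)) = ½·(-333/10 − 494/5 + 9/10) = -328/5, so the W-coordinate is 2/5.
Check: 1/5 + 2/5 + 2/5 = 1.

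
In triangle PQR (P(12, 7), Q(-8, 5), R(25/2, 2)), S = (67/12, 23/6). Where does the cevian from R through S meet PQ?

(-4/3, 17/3)

Barycentric coordinates of S with respect to PQR: (1/6, 1/3, 1/2).
On side PQ the R-coordinate is zero; dropping S's R-weight 1/2 and renormalizing the remaining 1/6 : 1/3 gives weights 1/3, 2/3 on P, Q.
T = (1/3)·(12, 7) + (2/3)·(-8, 5) = (-4/3, 17/3).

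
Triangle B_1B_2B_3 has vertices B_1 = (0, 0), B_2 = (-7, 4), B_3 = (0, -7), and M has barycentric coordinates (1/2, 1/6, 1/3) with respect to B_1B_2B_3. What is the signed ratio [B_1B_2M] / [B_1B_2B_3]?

1/3

The signed ratio [B_1B_2M]/[B_1B_2B_3] equals the barycentric coordinate of M at vertex B_3, which is 1/3.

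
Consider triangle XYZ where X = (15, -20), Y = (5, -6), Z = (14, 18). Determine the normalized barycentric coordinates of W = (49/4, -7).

(1/2, 1/4, 1/4)

Signed area of the reference triangle: [XYZ] = ½·(15·(-6−18) + 5·(18−(-20)) + 14·(-20−(-6))) = ½·(-360 + 190 − 196) = -183.
[WYZ] = ½·((49/4)·(-6−18) + 5·(18−(-7)) + 14·(-7−(-6))) = ½·(-294 + 125 − 14) = -183/2, so the X-coordinate is (-183/2)/(-183) = 1/2.
[XWZ] = ½·(15·(-7−18) + (49/4)·(18−(-20)) + 14·(-20−(-7))) = ½·(-375 + 931/2 − 182) = -183/4, so the Y-coordinate is 1/4.
[XYW] = ½·(15·(-6−(-7)) + 5·(-7−(-20)) + (49/4)·(-20−(-6))) = ½·(15 + 65 − 343/2) = -183/4, so the Z-coordinate is 1/4.
Check: 1/2 + 1/4 + 1/4 = 1.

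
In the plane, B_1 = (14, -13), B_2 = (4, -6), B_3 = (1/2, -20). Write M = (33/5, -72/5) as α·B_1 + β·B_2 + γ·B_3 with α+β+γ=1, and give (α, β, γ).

(2/5, 1/5, 2/5)

Signed area of the reference triangle: [B_1B_2B_3] = ½·(14·(-6−(-20)) + 4·(-20−(-13)) + (1/2)·(-13−(-6))) = ½·(196 − 28 − 7/2) = 329/4.
[MB_2B_3] = ½·((33/5)·(-6−(-20)) + 4·(-20−(-72/5)) + (1/2)·(-72/5−(-6))) = ½·(462/5 − 112/5 − 21/5) = 329/10, so the B_1-coordinate is (329/10)/(329/4) = 2/5.
[B_1MB_3] = ½·(14·(-72/5−(-20)) + (33/5)·(-20−(-13)) + (1/2)·(-13−(-72/5))) = ½·(392/5 − 231/5 + 7/10) = 329/20, so the B_2-coordinate is 1/5.
[B_1B_2M] = ½·(14·(-6−(-72/5)) + 4·(-72/5−(-13)) + (33/5)·(-13−(-6))) = ½·(588/5 − 28/5 − 231/5) = 329/10, so the B_3-coordinate is 2/5.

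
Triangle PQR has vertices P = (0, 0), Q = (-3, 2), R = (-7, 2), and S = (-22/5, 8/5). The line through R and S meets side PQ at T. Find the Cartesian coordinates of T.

Barycentric coordinates of S with respect to PQR: (1/5, 3/10, 1/2).
On side PQ the R-coordinate is zero; dropping S's R-weight 1/2 and renormalizing the remaining 1/5 : 3/10 gives weights 2/5, 3/5 on P, Q.
T = (2/5)·(0, 0) + (3/5)·(-3, 2) = (-9/5, 6/5).

(-9/5, 6/5)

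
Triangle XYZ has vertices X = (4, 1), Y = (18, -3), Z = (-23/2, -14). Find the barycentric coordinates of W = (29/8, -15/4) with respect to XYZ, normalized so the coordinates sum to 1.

(1/2, 1/4, 1/4)

Signed area of the reference triangle: [XYZ] = ½·(4·(-3−(-14)) + 18·(-14−1) + (-23/2)·(1−(-3))) = ½·(44 − 270 − 46) = -136.
[WYZ] = ½·((29/8)·(-3−(-14)) + 18·(-14−(-15/4)) + (-23/2)·(-15/4−(-3))) = ½·(319/8 − 369/2 + 69/8) = -68, so the X-coordinate is (-68)/(-136) = 1/2.
[XWZ] = ½·(4·(-15/4−(-14)) + (29/8)·(-14−1) + (-23/2)·(1−(-15/4))) = ½·(41 − 435/8 − 437/8) = -34, so the Y-coordinate is 1/4.
[XYW] = ½·(4·(-3−(-15/4)) + 18·(-15/4−1) + (29/8)·(1−(-3))) = ½·(3 − 171/2 + 29/2) = -34, so the Z-coordinate is 1/4.
Check: 1/2 + 1/4 + 1/4 = 1.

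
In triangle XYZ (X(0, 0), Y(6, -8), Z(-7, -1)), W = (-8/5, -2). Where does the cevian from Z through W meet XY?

Barycentric coordinates of W with respect to XYZ: (2/5, 1/5, 2/5).
On side XY the Z-coordinate is zero; dropping W's Z-weight 2/5 and renormalizing the remaining 2/5 : 1/5 gives weights 2/3, 1/3 on X, Y.
V = (2/3)·(0, 0) + (1/3)·(6, -8) = (2, -8/3).

(2, -8/3)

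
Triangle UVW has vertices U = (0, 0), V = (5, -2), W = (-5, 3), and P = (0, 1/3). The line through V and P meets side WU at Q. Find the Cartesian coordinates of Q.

Barycentric coordinates of P with respect to UVW: (1/3, 1/3, 1/3).
On side WU the V-coordinate is zero; dropping P's V-weight 1/3 and renormalizing the remaining 1/3 : 1/3 gives weights 1/2, 1/2 on W, U.
Q = (1/2)·(-5, 3) + (1/2)·(0, 0) = (-5/2, 3/2).

(-5/2, 3/2)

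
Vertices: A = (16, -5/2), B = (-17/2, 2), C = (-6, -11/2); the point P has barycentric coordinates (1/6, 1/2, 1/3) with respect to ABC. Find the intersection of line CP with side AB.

(-19/8, 7/8)

Line CP meets AB where the C-coordinate vanishes; zeroing P's C-weight and renormalizing leaves A, B-weights 1/6 : 1/2 → (1/4, 3/4).
So Q = (1/4)·A + (3/4)·B = (-19/8, 7/8).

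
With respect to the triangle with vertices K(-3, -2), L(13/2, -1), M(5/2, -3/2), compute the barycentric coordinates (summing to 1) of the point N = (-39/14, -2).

(6/7, -1/7, 2/7)

Signed area of the reference triangle: [KLM] = ½·((-3)·(-1−(-3/2)) + (13/2)·(-3/2−(-2)) + (5/2)·(-2−(-1))) = ½·(-3/2 + 13/4 − 5/2) = -3/8.
[NLM] = ½·((-39/14)·(-1−(-3/2)) + (13/2)·(-3/2−(-2)) + (5/2)·(-2−(-1))) = ½·(-39/28 + 13/4 − 5/2) = -9/28, so the K-coordinate is (-9/28)/(-3/8) = 6/7.
[KNM] = ½·((-3)·(-2−(-3/2)) + (-39/14)·(-3/2−(-2)) + (5/2)·(-2−(-2))) = ½·(3/2 − 39/28 + 0) = 3/56, so the L-coordinate is -1/7.
[KLN] = ½·((-3)·(-1−(-2)) + (13/2)·(-2−(-2)) + (-39/14)·(-2−(-1))) = ½·(-3 + 0 + 39/14) = -3/28, so the M-coordinate is 2/7.
Check: 6/7 − 1/7 + 2/7 = 1.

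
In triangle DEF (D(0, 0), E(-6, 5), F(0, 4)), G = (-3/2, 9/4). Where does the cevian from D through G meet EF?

Barycentric coordinates of G with respect to DEF: (1/2, 1/4, 1/4).
On side EF the D-coordinate is zero; dropping G's D-weight 1/2 and renormalizing the remaining 1/4 : 1/4 gives weights 1/2, 1/2 on E, F.
H = (1/2)·(-6, 5) + (1/2)·(0, 4) = (-3, 9/2).

(-3, 9/2)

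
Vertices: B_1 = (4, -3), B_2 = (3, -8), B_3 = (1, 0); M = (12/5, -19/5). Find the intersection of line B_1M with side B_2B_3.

Barycentric coordinates of M with respect to B_1B_2B_3: (1/5, 2/5, 2/5).
On side B_2B_3 the B_1-coordinate is zero; dropping M's B_1-weight 1/5 and renormalizing the remaining 2/5 : 2/5 gives weights 1/2, 1/2 on B_2, B_3.
N = (1/2)·(3, -8) + (1/2)·(1, 0) = (2, -4).

(2, -4)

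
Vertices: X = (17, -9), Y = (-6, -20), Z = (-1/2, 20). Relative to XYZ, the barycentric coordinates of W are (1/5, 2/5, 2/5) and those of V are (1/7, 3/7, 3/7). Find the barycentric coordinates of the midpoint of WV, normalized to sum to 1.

Since both coordinate triples sum to 1, the midpoint's barycentrics are the componentwise average.
(1/5+1/7)/2 = 6/35; similarly 29/70 and 29/70.

(6/35, 29/70, 29/70)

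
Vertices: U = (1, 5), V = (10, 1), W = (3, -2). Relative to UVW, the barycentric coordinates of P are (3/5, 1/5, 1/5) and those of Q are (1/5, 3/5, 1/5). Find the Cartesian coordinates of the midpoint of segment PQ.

Barycentric coordinates of the midpoint are the average: (2/5, 2/5, 1/5).
Converting: (2/5)·U + (2/5)·V + (1/5)·W = (5, 2).

(5, 2)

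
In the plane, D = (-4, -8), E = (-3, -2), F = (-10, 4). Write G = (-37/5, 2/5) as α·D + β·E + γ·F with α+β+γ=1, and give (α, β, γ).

Signed area of the reference triangle: [DEF] = ½·((-4)·(-2−4) + (-3)·(4−(-8)) + (-10)·(-8−(-2))) = ½·(24 − 36 + 60) = 24.
[GEF] = ½·((-37/5)·(-2−4) + (-3)·(4−(2/5)) + (-10)·(2/5−(-2))) = ½·(222/5 − 54/5 − 24) = 24/5, so the D-coordinate is (24/5)/24 = 1/5.
[DGF] = ½·((-4)·(2/5−4) + (-37/5)·(4−(-8)) + (-10)·(-8−(2/5))) = ½·(72/5 − 444/5 + 84) = 24/5, so the E-coordinate is 1/5.
[DEG] = ½·((-4)·(-2−(2/5)) + (-3)·(2/5−(-8)) + (-37/5)·(-8−(-2))) = ½·(48/5 − 126/5 + 222/5) = 72/5, so the F-coordinate is 3/5.

(1/5, 1/5, 3/5)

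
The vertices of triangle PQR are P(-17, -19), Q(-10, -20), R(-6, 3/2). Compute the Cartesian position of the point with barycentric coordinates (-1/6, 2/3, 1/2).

(-41/6, -113/12)

S = (-1/6)·P + (2/3)·Q + (1/2)·R.
x-coordinate: (-1/6)·(-17) + (2/3)·(-10) + (1/2)·(-6) = -41/6.
y-coordinate: (-1/6)·(-19) + (2/3)·(-20) + (1/2)·(3/2) = -113/12.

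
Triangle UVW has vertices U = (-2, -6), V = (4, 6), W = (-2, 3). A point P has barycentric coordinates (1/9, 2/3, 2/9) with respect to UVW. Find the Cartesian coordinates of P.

P = (1/9)·U + (2/3)·V + (2/9)·W.
x-coordinate: (1/9)·(-2) + (2/3)·4 + (2/9)·(-2) = 2.
y-coordinate: (1/9)·(-6) + (2/3)·6 + (2/9)·3 = 4.

(2, 4)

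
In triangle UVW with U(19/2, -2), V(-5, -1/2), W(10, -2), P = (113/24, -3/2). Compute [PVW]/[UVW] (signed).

7/12

[UVW] = ½·((19/2)·(-1/2−(-2)) + (-5)·(-2−(-2)) + 10·(-2−(-1/2))) = ½·(57/4 + 0 − 15) = -3/8.
[PVW] = ½·((113/24)·(-1/2−(-2)) + (-5)·(-2−(-3/2)) + 10·(-3/2−(-1/2))) = ½·(113/16 + 5/2 − 10) = -7/32, so the ratio is (-7/32)/(-3/8) = 7/12.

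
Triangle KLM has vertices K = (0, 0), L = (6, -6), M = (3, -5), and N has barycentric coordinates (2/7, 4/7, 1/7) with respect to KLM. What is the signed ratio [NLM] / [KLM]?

2/7

The signed ratio [NLM]/[KLM] equals the barycentric coordinate of N at vertex K, which is 2/7.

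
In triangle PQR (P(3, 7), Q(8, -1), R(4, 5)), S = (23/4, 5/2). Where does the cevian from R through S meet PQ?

Barycentric coordinates of S with respect to PQR: (1/4, 1/2, 1/4).
On side PQ the R-coordinate is zero; dropping S's R-weight 1/4 and renormalizing the remaining 1/4 : 1/2 gives weights 1/3, 2/3 on P, Q.
T = (1/3)·(3, 7) + (2/3)·(8, -1) = (19/3, 5/3).

(19/3, 5/3)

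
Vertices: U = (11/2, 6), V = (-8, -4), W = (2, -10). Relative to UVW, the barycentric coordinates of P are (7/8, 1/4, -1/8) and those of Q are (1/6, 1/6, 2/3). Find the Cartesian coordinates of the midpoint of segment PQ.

(167/96, -5/12)

Barycentric coordinates of the midpoint are the average: (25/48, 5/24, 13/48).
Converting: (25/48)·U + (5/24)·V + (13/48)·W = (167/96, -5/12).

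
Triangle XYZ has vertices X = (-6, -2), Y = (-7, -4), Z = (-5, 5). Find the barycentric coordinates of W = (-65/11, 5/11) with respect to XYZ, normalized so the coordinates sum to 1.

(2/11, 4/11, 5/11)

Signed area of the reference triangle: [XYZ] = ½·((-6)·(-4−5) + (-7)·(5−(-2)) + (-5)·(-2−(-4))) = ½·(54 − 49 − 10) = -5/2.
[WYZ] = ½·((-65/11)·(-4−5) + (-7)·(5−(5/11)) + (-5)·(5/11−(-4))) = ½·(585/11 − 350/11 − 245/11) = -5/11, so the X-coordinate is (-5/11)/(-5/2) = 2/11.
[XWZ] = ½·((-6)·(5/11−5) + (-65/11)·(5−(-2)) + (-5)·(-2−(5/11))) = ½·(300/11 − 455/11 + 135/11) = -10/11, so the Y-coordinate is 4/11.
[XYW] = ½·((-6)·(-4−(5/11)) + (-7)·(5/11−(-2)) + (-65/11)·(-2−(-4))) = ½·(294/11 − 189/11 − 130/11) = -25/22, so the Z-coordinate is 5/11.
Check: 2/11 + 4/11 + 5/11 = 1.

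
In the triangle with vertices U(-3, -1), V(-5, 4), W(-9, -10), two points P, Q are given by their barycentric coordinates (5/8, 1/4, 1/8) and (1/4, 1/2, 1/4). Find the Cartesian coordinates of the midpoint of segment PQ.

(-39/8, -13/16)

Barycentric coordinates of the midpoint are the average: (7/16, 3/8, 3/16).
Converting: (7/16)·U + (3/8)·V + (3/16)·W = (-39/8, -13/16).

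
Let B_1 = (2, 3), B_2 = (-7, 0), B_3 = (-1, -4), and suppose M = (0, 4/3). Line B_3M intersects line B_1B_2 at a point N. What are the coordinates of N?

Barycentric coordinates of M with respect to B_1B_2B_3: (2/3, 1/6, 1/6).
On side B_1B_2 the B_3-coordinate is zero; dropping M's B_3-weight 1/6 and renormalizing the remaining 2/3 : 1/6 gives weights 4/5, 1/5 on B_1, B_2.
N = (4/5)·(2, 3) + (1/5)·(-7, 0) = (1/5, 12/5).

(1/5, 12/5)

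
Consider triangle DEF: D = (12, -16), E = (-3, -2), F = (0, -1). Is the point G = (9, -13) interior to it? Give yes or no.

Barycentric coordinates of G: (15/19, 3/19, 1/19).
The three coordinates are positive, positive, positive; a point is interior exactly when all three are positive.

yes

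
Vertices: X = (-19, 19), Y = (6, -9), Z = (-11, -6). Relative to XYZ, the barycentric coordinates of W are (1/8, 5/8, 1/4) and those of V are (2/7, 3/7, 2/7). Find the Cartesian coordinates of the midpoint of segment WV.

Barycentric coordinates of the midpoint are the average: (23/112, 59/112, 15/56).
Converting: (23/112)·X + (59/112)·Y + (15/56)·Z = (-59/16, -137/56).

(-59/16, -137/56)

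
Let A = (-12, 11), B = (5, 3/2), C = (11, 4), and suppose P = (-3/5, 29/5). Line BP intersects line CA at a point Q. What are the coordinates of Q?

Barycentric coordinates of P with respect to ABC: (2/5, 2/5, 1/5).
On side CA the B-coordinate is zero; dropping P's B-weight 2/5 and renormalizing the remaining 1/5 : 2/5 gives weights 1/3, 2/3 on C, A.
Q = (1/3)·(11, 4) + (2/3)·(-12, 11) = (-13/3, 26/3).

(-13/3, 26/3)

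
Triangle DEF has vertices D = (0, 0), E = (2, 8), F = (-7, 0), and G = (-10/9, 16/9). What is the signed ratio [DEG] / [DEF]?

2/9

[DEF] = ½·(0·(8−0) + 2·(0−0) + (-7)·(0−8)) = ½·(0 + 0 + 56) = 28.
[DEG] = ½·(0·(8−(16/9)) + 2·(16/9−0) + (-10/9)·(0−8)) = ½·(0 + 32/9 + 80/9) = 56/9, so the ratio is (56/9)/28 = 2/9.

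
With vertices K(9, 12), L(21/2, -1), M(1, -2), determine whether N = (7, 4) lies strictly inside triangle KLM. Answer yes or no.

yes

Barycentric coordinates of N: (51/125, 36/125, 38/125).
The three coordinates are positive, positive, positive; a point is interior exactly when all three are positive.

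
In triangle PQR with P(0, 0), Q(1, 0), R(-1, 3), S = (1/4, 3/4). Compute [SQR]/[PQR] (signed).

[PQR] = ½·(0·(0−3) + 1·(3−0) + (-1)·(0−0)) = ½·(0 + 3 + 0) = 3/2.
[SQR] = ½·((1/4)·(0−3) + 1·(3−(3/4)) + (-1)·(3/4−0)) = ½·(-3/4 + 9/4 − 3/4) = 3/8, so the ratio is (3/8)/(3/2) = 1/4.

1/4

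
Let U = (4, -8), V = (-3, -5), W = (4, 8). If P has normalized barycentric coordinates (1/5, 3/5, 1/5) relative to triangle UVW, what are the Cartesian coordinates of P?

P = (1/5)·U + (3/5)·V + (1/5)·W.
x-coordinate: (1/5)·4 + (3/5)·(-3) + (1/5)·4 = -1/5.
y-coordinate: (1/5)·(-8) + (3/5)·(-5) + (1/5)·8 = -3.

(-1/5, -3)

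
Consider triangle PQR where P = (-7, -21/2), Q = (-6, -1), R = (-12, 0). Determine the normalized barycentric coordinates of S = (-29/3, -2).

Signed area of the reference triangle: [PQR] = ½·((-7)·(-1−0) + (-6)·(0−(-21/2)) + (-12)·(-21/2−(-1))) = ½·(7 − 63 + 114) = 29.
[SQR] = ½·((-29/3)·(-1−0) + (-6)·(0−(-2)) + (-12)·(-2−(-1))) = ½·(29/3 − 12 + 12) = 29/6, so the P-coordinate is (29/6)/29 = 1/6.
[PSR] = ½·((-7)·(-2−0) + (-29/3)·(0−(-21/2)) + (-12)·(-21/2−(-2))) = ½·(14 − 203/2 + 102) = 29/4, so the Q-coordinate is 1/4.
[PQS] = ½·((-7)·(-1−(-2)) + (-6)·(-2−(-21/2)) + (-29/3)·(-21/2−(-1))) = ½·(-7 − 51 + 551/6) = 203/12, so the R-coordinate is 7/12.
Check: 1/6 + 1/4 + 7/12 = 1.

(1/6, 1/4, 7/12)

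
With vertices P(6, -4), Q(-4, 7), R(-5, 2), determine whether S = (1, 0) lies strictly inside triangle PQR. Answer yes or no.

yes

Barycentric coordinates of S: (32/61, 14/61, 15/61).
The three coordinates are positive, positive, positive; a point is interior exactly when all three are positive.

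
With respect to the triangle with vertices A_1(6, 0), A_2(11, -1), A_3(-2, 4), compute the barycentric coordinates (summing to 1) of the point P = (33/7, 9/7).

(1/7, 3/7, 3/7)

Signed area of the reference triangle: [A_1A_2A_3] = ½·(6·(-1−4) + 11·(4−0) + (-2)·(0−(-1))) = ½·(-30 + 44 − 2) = 6.
[PA_2A_3] = ½·((33/7)·(-1−4) + 11·(4−(9/7)) + (-2)·(9/7−(-1))) = ½·(-165/7 + 209/7 − 32/7) = 6/7, so the A_1-coordinate is (6/7)/6 = 1/7.
[A_1PA_3] = ½·(6·(9/7−4) + (33/7)·(4−0) + (-2)·(0−(9/7))) = ½·(-114/7 + 132/7 + 18/7) = 18/7, so the A_2-coordinate is 3/7.
[A_1A_2P] = ½·(6·(-1−(9/7)) + 11·(9/7−0) + (33/7)·(0−(-1))) = ½·(-96/7 + 99/7 + 33/7) = 18/7, so the A_3-coordinate is 3/7.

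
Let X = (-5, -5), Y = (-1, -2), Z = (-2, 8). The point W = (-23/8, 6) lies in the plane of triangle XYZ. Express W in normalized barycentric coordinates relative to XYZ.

(1/4, -1/8, 7/8)

Signed area of the reference triangle: [XYZ] = ½·((-5)·(-2−8) + (-1)·(8−(-5)) + (-2)·(-5−(-2))) = ½·(50 − 13 + 6) = 43/2.
[WYZ] = ½·((-23/8)·(-2−8) + (-1)·(8−6) + (-2)·(6−(-2))) = ½·(115/4 − 2 − 16) = 43/8, so the X-coordinate is (43/8)/(43/2) = 1/4.
[XWZ] = ½·((-5)·(6−8) + (-23/8)·(8−(-5)) + (-2)·(-5−6)) = ½·(10 − 299/8 + 22) = -43/16, so the Y-coordinate is -1/8.
[XYW] = ½·((-5)·(-2−6) + (-1)·(6−(-5)) + (-23/8)·(-5−(-2))) = ½·(40 − 11 + 69/8) = 301/16, so the Z-coordinate is 7/8.
Check: 1/4 − 1/8 + 7/8 = 1.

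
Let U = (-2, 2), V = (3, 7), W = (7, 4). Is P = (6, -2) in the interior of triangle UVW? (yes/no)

Barycentric coordinates of P: (27/35, -52/35, 12/7).
The three coordinates are positive, negative, positive; a point is interior exactly when all three are positive.

no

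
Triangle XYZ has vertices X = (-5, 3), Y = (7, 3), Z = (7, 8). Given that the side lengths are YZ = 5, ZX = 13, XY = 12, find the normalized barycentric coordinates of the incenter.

The incenter has barycentric coordinates proportional to the opposite side lengths: (5 : 13 : 12).
Normalizing by 5+13+12 = 30 gives (1/6, 13/30, 2/5).

(1/6, 13/30, 2/5)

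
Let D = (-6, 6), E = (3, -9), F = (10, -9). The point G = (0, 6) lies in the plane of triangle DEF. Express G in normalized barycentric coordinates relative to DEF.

(1, -6/7, 6/7)

Signed area of the reference triangle: [DEF] = ½·((-6)·(-9−(-9)) + 3·(-9−6) + 10·(6−(-9))) = ½·(0 − 45 + 150) = 105/2.
[GEF] = ½·(0·(-9−(-9)) + 3·(-9−6) + 10·(6−(-9))) = ½·(0 − 45 + 150) = 105/2, so the D-coordinate is (105/2)/(105/2) = 1.
[DGF] = ½·((-6)·(6−(-9)) + 0·(-9−6) + 10·(6−6)) = ½·(-90 + 0 + 0) = -45, so the E-coordinate is -6/7.
[DEG] = ½·((-6)·(-9−6) + 3·(6−6) + 0·(6−(-9))) = ½·(90 + 0 + 0) = 45, so the F-coordinate is 6/7.
Check: 1 − 6/7 + 6/7 = 1.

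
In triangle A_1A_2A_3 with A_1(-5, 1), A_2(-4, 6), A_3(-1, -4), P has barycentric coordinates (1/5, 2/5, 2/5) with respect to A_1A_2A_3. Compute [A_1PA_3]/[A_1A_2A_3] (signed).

2/5

The signed ratio [A_1PA_3]/[A_1A_2A_3] equals the barycentric coordinate of P at vertex A_2, which is 2/5.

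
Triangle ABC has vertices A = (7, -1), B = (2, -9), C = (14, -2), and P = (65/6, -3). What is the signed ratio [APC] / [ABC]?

1/6

[ABC] = ½·(7·(-9−(-2)) + 2·(-2−(-1)) + 14·(-1−(-9))) = ½·(-49 − 2 + 112) = 61/2.
[APC] = ½·(7·(-3−(-2)) + (65/6)·(-2−(-1)) + 14·(-1−(-3))) = ½·(-7 − 65/6 + 28) = 61/12, so the ratio is (61/12)/(61/2) = 1/6.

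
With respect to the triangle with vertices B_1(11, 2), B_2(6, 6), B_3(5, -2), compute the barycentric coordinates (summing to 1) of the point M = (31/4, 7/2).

(3/8, 1/2, 1/8)

Signed area of the reference triangle: [B_1B_2B_3] = ½·(11·(6−(-2)) + 6·(-2−2) + 5·(2−6)) = ½·(88 − 24 − 20) = 22.
[MB_2B_3] = ½·((31/4)·(6−(-2)) + 6·(-2−(7/2)) + 5·(7/2−6)) = ½·(62 − 33 − 25/2) = 33/4, so the B_1-coordinate is (33/4)/22 = 3/8.
[B_1MB_3] = ½·(11·(7/2−(-2)) + (31/4)·(-2−2) + 5·(2−(7/2))) = ½·(121/2 − 31 − 15/2) = 11, so the B_2-coordinate is 1/2.
[B_1B_2M] = ½·(11·(6−(7/2)) + 6·(7/2−2) + (31/4)·(2−6)) = ½·(55/2 + 9 − 31) = 11/4, so the B_3-coordinate is 1/8.
Check: 3/8 + 1/2 + 1/8 = 1.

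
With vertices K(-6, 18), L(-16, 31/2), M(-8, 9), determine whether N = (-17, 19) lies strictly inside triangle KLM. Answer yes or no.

Barycentric coordinates of N: (43/170, 101/85, -15/34).
The three coordinates are positive, positive, negative; a point is interior exactly when all three are positive.

no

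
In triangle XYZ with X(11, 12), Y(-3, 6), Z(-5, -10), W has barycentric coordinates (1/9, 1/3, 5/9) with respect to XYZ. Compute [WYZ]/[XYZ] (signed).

The signed ratio [WYZ]/[XYZ] equals the barycentric coordinate of W at vertex X, which is 1/9.

1/9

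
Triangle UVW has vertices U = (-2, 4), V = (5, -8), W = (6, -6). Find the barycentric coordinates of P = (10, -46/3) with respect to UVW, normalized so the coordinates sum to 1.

(-2/3, 4/3, 1/3)

Signed area of the reference triangle: [UVW] = ½·((-2)·(-8−(-6)) + 5·(-6−4) + 6·(4−(-8))) = ½·(4 − 50 + 72) = 13.
[PVW] = ½·(10·(-8−(-6)) + 5·(-6−(-46/3)) + 6·(-46/3−(-8))) = ½·(-20 + 140/3 − 44) = -26/3, so the U-coordinate is (-26/3)/13 = -2/3.
[UPW] = ½·((-2)·(-46/3−(-6)) + 10·(-6−4) + 6·(4−(-46/3))) = ½·(56/3 − 100 + 116) = 52/3, so the V-coordinate is 4/3.
[UVP] = ½·((-2)·(-8−(-46/3)) + 5·(-46/3−4) + 10·(4−(-8))) = ½·(-44/3 − 290/3 + 120) = 13/3, so the W-coordinate is 1/3.
Check: -2/3 + 4/3 + 1/3 = 1.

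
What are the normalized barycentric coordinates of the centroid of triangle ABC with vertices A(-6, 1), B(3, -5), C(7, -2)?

The centroid is the average of the vertices, so each weight is 1/3.

(1/3, 1/3, 1/3)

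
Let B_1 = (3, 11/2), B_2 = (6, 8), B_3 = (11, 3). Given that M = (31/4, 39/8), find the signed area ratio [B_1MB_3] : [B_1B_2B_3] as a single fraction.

1/4

[B_1B_2B_3] = ½·(3·(8−3) + 6·(3−(11/2)) + 11·(11/2−8)) = ½·(15 − 15 − 55/2) = -55/4.
[B_1MB_3] = ½·(3·(39/8−3) + (31/4)·(3−(11/2)) + 11·(11/2−(39/8))) = ½·(45/8 − 155/8 + 55/8) = -55/16, so the ratio is (-55/16)/(-55/4) = 1/4.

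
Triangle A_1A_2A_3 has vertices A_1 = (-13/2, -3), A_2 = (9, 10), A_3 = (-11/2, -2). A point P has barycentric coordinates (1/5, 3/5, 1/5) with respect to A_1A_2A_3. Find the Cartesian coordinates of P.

P = (1/5)·A_1 + (3/5)·A_2 + (1/5)·A_3.
x-coordinate: (1/5)·(-13/2) + (3/5)·9 + (1/5)·(-11/2) = 3.
y-coordinate: (1/5)·(-3) + (3/5)·10 + (1/5)·(-2) = 5.

(3, 5)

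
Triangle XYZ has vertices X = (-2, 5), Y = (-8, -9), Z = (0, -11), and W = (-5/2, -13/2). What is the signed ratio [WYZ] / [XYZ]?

[XYZ] = ½·((-2)·(-9−(-11)) + (-8)·(-11−5) + 0·(5−(-9))) = ½·(-4 + 128 + 0) = 62.
[WYZ] = ½·((-5/2)·(-9−(-11)) + (-8)·(-11−(-13/2)) + 0·(-13/2−(-9))) = ½·(-5 + 36 + 0) = 31/2, so the ratio is (31/2)/62 = 1/4.

1/4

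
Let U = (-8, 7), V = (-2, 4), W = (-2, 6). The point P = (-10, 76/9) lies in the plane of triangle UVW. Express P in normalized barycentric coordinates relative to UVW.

(4/3, -5/9, 2/9)

Signed area of the reference triangle: [UVW] = ½·((-8)·(4−6) + (-2)·(6−7) + (-2)·(7−4)) = ½·(16 + 2 − 6) = 6.
[PVW] = ½·((-10)·(4−6) + (-2)·(6−(76/9)) + (-2)·(76/9−4)) = ½·(20 + 44/9 − 80/9) = 8, so the U-coordinate is 8/6 = 4/3.
[UPW] = ½·((-8)·(76/9−6) + (-10)·(6−7) + (-2)·(7−(76/9))) = ½·(-176/9 + 10 + 26/9) = -10/3, so the V-coordinate is -5/9.
[UVP] = ½·((-8)·(4−(76/9)) + (-2)·(76/9−7) + (-10)·(7−4)) = ½·(320/9 − 26/9 − 30) = 4/3, so the W-coordinate is 2/9.
Check: 4/3 − 5/9 + 2/9 = 1.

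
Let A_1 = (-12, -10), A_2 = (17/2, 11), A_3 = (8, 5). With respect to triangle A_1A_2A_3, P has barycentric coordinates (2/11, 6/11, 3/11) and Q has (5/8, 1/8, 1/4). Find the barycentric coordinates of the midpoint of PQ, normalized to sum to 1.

Since both coordinate triples sum to 1, the midpoint's barycentrics are the componentwise average.
(2/11+5/8)/2 = 71/176; similarly 59/176 and 23/88.

(71/176, 59/176, 23/88)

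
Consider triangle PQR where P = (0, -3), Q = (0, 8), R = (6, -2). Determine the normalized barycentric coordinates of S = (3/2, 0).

(1/2, 1/4, 1/4)

Signed area of the reference triangle: [PQR] = ½·(0·(8−(-2)) + 0·(-2−(-3)) + 6·(-3−8)) = ½·(0 + 0 − 66) = -33.
[SQR] = ½·((3/2)·(8−(-2)) + 0·(-2−0) + 6·(0−8)) = ½·(15 + 0 − 48) = -33/2, so the P-coordinate is (-33/2)/(-33) = 1/2.
[PSR] = ½·(0·(0−(-2)) + (3/2)·(-2−(-3)) + 6·(-3−0)) = ½·(0 + 3/2 − 18) = -33/4, so the Q-coordinate is 1/4.
[PQS] = ½·(0·(8−0) + 0·(0−(-3)) + (3/2)·(-3−8)) = ½·(0 + 0 − 33/2) = -33/4, so the R-coordinate is 1/4.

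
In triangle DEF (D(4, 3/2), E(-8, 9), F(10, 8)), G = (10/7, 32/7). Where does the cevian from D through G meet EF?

Barycentric coordinates of G with respect to DEF: (4/7, 2/7, 1/7).
On side EF the D-coordinate is zero; dropping G's D-weight 4/7 and renormalizing the remaining 2/7 : 1/7 gives weights 2/3, 1/3 on E, F.
H = (2/3)·(-8, 9) + (1/3)·(10, 8) = (-2, 26/3).

(-2, 26/3)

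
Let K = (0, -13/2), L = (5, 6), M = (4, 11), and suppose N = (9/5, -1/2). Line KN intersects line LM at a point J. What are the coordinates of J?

(9/2, 17/2)

Barycentric coordinates of N with respect to KLM: (3/5, 1/5, 1/5).
On side LM the K-coordinate is zero; dropping N's K-weight 3/5 and renormalizing the remaining 1/5 : 1/5 gives weights 1/2, 1/2 on L, M.
J = (1/2)·(5, 6) + (1/2)·(4, 11) = (9/2, 17/2).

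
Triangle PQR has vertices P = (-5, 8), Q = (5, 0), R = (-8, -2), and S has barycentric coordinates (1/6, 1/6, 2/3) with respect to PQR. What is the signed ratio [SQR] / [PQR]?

1/6

The signed ratio [SQR]/[PQR] equals the barycentric coordinate of S at vertex P, which is 1/6.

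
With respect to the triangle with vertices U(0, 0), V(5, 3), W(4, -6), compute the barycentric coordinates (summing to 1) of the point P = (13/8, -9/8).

Signed area of the reference triangle: [UVW] = ½·(0·(3−(-6)) + 5·(-6−0) + 4·(0−3)) = ½·(0 − 30 − 12) = -21.
[PVW] = ½·((13/8)·(3−(-6)) + 5·(-6−(-9/8)) + 4·(-9/8−3)) = ½·(117/8 − 195/8 − 33/2) = -105/8, so the U-coordinate is (-105/8)/(-21) = 5/8.
[UPW] = ½·(0·(-9/8−(-6)) + (13/8)·(-6−0) + 4·(0−(-9/8))) = ½·(0 − 39/4 + 9/2) = -21/8, so the V-coordinate is 1/8.
[UVP] = ½·(0·(3−(-9/8)) + 5·(-9/8−0) + (13/8)·(0−3)) = ½·(0 − 45/8 − 39/8) = -21/4, so the W-coordinate is 1/4.

(5/8, 1/8, 1/4)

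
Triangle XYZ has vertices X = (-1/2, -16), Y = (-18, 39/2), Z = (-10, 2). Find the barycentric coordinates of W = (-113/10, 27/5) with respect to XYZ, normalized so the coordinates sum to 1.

Signed area of the reference triangle: [XYZ] = ½·((-1/2)·(39/2−2) + (-18)·(2−(-16)) + (-10)·(-16−(39/2))) = ½·(-35/4 − 324 + 355) = 89/8.
[WYZ] = ½·((-113/10)·(39/2−2) + (-18)·(2−(27/5)) + (-10)·(27/5−(39/2))) = ½·(-791/4 + 306/5 + 141) = 89/40, so the X-coordinate is (89/40)/(89/8) = 1/5.
[XWZ] = ½·((-1/2)·(27/5−2) + (-113/10)·(2−(-16)) + (-10)·(-16−(27/5))) = ½·(-17/10 − 1017/5 + 214) = 89/20, so the Y-coordinate is 2/5.
[XYW] = ½·((-1/2)·(39/2−(27/5)) + (-18)·(27/5−(-16)) + (-113/10)·(-16−(39/2))) = ½·(-141/20 − 1926/5 + 8023/20) = 89/20, so the Z-coordinate is 2/5.
Check: 1/5 + 2/5 + 2/5 = 1.

(1/5, 2/5, 2/5)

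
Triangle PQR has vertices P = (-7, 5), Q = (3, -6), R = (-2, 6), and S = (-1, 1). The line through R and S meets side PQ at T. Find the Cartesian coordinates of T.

Barycentric coordinates of S with respect to PQR: (1/5, 2/5, 2/5).
On side PQ the R-coordinate is zero; dropping S's R-weight 2/5 and renormalizing the remaining 1/5 : 2/5 gives weights 1/3, 2/3 on P, Q.
T = (1/3)·(-7, 5) + (2/3)·(3, -6) = (-1/3, -7/3).

(-1/3, -7/3)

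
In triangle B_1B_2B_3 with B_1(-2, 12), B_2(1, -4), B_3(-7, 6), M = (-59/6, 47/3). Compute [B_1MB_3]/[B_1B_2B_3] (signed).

[B_1B_2B_3] = ½·((-2)·(-4−6) + 1·(6−12) + (-7)·(12−(-4))) = ½·(20 − 6 − 112) = -49.
[B_1MB_3] = ½·((-2)·(47/3−6) + (-59/6)·(6−12) + (-7)·(12−(47/3))) = ½·(-58/3 + 59 + 77/3) = 98/3, so the ratio is (98/3)/(-49) = -2/3.

-2/3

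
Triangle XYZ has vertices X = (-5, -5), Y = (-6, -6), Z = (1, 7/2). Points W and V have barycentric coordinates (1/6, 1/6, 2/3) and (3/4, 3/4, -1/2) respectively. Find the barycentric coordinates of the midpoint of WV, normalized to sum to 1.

Since both coordinate triples sum to 1, the midpoint's barycentrics are the componentwise average.
(1/6+3/4)/2 = 11/24; similarly 11/24 and 1/12.

(11/24, 11/24, 1/12)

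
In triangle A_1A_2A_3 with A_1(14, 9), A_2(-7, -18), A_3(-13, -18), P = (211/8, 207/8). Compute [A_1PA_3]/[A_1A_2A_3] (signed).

[A_1A_2A_3] = ½·(14·(-18−(-18)) + (-7)·(-18−9) + (-13)·(9−(-18))) = ½·(0 + 189 − 351) = -81.
[A_1PA_3] = ½·(14·(207/8−(-18)) + (211/8)·(-18−9) + (-13)·(9−(207/8))) = ½·(2457/4 − 5697/8 + 1755/8) = 243/4, so the ratio is (243/4)/(-81) = -3/4.

-3/4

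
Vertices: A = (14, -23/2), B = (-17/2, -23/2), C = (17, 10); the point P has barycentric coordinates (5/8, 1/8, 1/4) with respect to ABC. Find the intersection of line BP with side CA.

(104/7, -75/14)

Line BP meets CA where the B-coordinate vanishes; zeroing P's B-weight and renormalizing leaves C, A-weights 1/4 : 5/8 → (2/7, 5/7).
So Q = (2/7)·C + (5/7)·A = (104/7, -75/14).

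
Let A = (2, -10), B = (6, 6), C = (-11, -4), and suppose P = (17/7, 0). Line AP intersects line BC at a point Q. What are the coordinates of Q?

(13/5, 4)

Barycentric coordinates of P with respect to ABC: (2/7, 4/7, 1/7).
On side BC the A-coordinate is zero; dropping P's A-weight 2/7 and renormalizing the remaining 4/7 : 1/7 gives weights 4/5, 1/5 on B, C.
Q = (4/5)·(6, 6) + (1/5)·(-11, -4) = (13/5, 4).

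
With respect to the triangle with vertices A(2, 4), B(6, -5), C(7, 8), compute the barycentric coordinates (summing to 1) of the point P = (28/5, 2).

(1/5, 2/5, 2/5)

Signed area of the reference triangle: [ABC] = ½·(2·(-5−8) + 6·(8−4) + 7·(4−(-5))) = ½·(-26 + 24 + 63) = 61/2.
[PBC] = ½·((28/5)·(-5−8) + 6·(8−2) + 7·(2−(-5))) = ½·(-364/5 + 36 + 49) = 61/10, so the A-coordinate is (61/10)/(61/2) = 1/5.
[APC] = ½·(2·(2−8) + (28/5)·(8−4) + 7·(4−2)) = ½·(-12 + 112/5 + 14) = 61/5, so the B-coordinate is 2/5.
[ABP] = ½·(2·(-5−2) + 6·(2−4) + (28/5)·(4−(-5))) = ½·(-14 − 12 + 252/5) = 61/5, so the C-coordinate is 2/5.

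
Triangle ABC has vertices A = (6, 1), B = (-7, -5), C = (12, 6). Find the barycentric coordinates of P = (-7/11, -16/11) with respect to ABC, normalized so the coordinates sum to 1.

(1/11, 7/11, 3/11)

Signed area of the reference triangle: [ABC] = ½·(6·(-5−6) + (-7)·(6−1) + 12·(1−(-5))) = ½·(-66 − 35 + 72) = -29/2.
[PBC] = ½·((-7/11)·(-5−6) + (-7)·(6−(-16/11)) + 12·(-16/11−(-5))) = ½·(7 − 574/11 + 468/11) = -29/22, so the A-coordinate is (-29/22)/(-29/2) = 1/11.
[APC] = ½·(6·(-16/11−6) + (-7/11)·(6−1) + 12·(1−(-16/11))) = ½·(-492/11 − 35/11 + 324/11) = -203/22, so the B-coordinate is 7/11.
[ABP] = ½·(6·(-5−(-16/11)) + (-7)·(-16/11−1) + (-7/11)·(1−(-5))) = ½·(-234/11 + 189/11 − 42/11) = -87/22, so the C-coordinate is 3/11.
Check: 1/11 + 7/11 + 3/11 = 1.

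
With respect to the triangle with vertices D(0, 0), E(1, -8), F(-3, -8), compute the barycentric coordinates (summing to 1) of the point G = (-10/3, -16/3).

Signed area of the reference triangle: [DEF] = ½·(0·(-8−(-8)) + 1·(-8−0) + (-3)·(0−(-8))) = ½·(0 − 8 − 24) = -16.
[GEF] = ½·((-10/3)·(-8−(-8)) + 1·(-8−(-16/3)) + (-3)·(-16/3−(-8))) = ½·(0 − 8/3 − 8) = -16/3, so the D-coordinate is (-16/3)/(-16) = 1/3.
[DGF] = ½·(0·(-16/3−(-8)) + (-10/3)·(-8−0) + (-3)·(0−(-16/3))) = ½·(0 + 80/3 − 16) = 16/3, so the E-coordinate is -1/3.
[DEG] = ½·(0·(-8−(-16/3)) + 1·(-16/3−0) + (-10/3)·(0−(-8))) = ½·(0 − 16/3 − 80/3) = -16, so the F-coordinate is 1.
Check: 1/3 − 1/3 + 1 = 1.

(1/3, -1/3, 1)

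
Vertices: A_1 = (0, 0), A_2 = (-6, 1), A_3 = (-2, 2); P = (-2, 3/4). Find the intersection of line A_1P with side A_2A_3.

(-4, 3/2)

Barycentric coordinates of P with respect to A_1A_2A_3: (1/2, 1/4, 1/4).
On side A_2A_3 the A_1-coordinate is zero; dropping P's A_1-weight 1/2 and renormalizing the remaining 1/4 : 1/4 gives weights 1/2, 1/2 on A_2, A_3.
Q = (1/2)·(-6, 1) + (1/2)·(-2, 2) = (-4, 3/2).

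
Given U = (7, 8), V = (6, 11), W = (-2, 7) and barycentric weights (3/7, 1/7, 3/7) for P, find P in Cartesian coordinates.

P = (3/7)·U + (1/7)·V + (3/7)·W.
x-coordinate: (3/7)·7 + (1/7)·6 + (3/7)·(-2) = 3.
y-coordinate: (3/7)·8 + (1/7)·11 + (3/7)·7 = 8.

(3, 8)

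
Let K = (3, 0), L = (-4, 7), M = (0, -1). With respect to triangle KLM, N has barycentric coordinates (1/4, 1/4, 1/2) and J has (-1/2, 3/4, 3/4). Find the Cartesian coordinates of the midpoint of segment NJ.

(-19/8, 23/8)

Barycentric coordinates of the midpoint are the average: (-1/8, 1/2, 5/8).
Converting: (-1/8)·K + (1/2)·L + (5/8)·M = (-19/8, 23/8).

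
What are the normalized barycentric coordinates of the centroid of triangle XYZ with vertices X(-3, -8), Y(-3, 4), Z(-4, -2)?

(1/3, 1/3, 1/3)

The centroid is the average of the vertices, so each weight is 1/3.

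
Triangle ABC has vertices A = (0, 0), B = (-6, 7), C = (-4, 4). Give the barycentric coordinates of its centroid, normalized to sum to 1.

(1/3, 1/3, 1/3)

The centroid is the average of the vertices, so each weight is 1/3.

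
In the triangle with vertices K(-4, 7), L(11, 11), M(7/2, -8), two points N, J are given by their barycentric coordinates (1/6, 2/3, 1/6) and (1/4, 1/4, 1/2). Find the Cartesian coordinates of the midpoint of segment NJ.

Barycentric coordinates of the midpoint are the average: (5/24, 11/24, 1/3).
Converting: (5/24)·K + (11/24)·L + (1/3)·M = (43/8, 23/6).

(43/8, 23/6)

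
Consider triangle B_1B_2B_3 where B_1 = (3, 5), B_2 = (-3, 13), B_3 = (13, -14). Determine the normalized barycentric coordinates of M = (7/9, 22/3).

Signed area of the reference triangle: [B_1B_2B_3] = ½·(3·(13−(-14)) + (-3)·(-14−5) + 13·(5−13)) = ½·(81 + 57 − 104) = 17.
[MB_2B_3] = ½·((7/9)·(13−(-14)) + (-3)·(-14−(22/3)) + 13·(22/3−13)) = ½·(21 + 64 − 221/3) = 17/3, so the B_1-coordinate is (17/3)/17 = 1/3.
[B_1MB_3] = ½·(3·(22/3−(-14)) + (7/9)·(-14−5) + 13·(5−(22/3))) = ½·(64 − 133/9 − 91/3) = 85/9, so the B_2-coordinate is 5/9.
[B_1B_2M] = ½·(3·(13−(22/3)) + (-3)·(22/3−5) + (7/9)·(5−13)) = ½·(17 − 7 − 56/9) = 17/9, so the B_3-coordinate is 1/9.
Check: 1/3 + 5/9 + 1/9 = 1.

(1/3, 5/9, 1/9)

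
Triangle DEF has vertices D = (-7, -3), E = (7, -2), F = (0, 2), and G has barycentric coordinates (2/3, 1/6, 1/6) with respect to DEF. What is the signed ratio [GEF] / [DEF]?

2/3

The signed ratio [GEF]/[DEF] equals the barycentric coordinate of G at vertex D, which is 2/3.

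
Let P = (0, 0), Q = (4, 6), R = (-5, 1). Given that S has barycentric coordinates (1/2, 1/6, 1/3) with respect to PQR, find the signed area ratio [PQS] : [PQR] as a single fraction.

The signed ratio [PQS]/[PQR] equals the barycentric coordinate of S at vertex R, which is 1/3.

1/3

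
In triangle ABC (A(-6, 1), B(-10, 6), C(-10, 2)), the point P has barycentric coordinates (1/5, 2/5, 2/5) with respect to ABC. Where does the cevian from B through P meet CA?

Line BP meets CA where the B-coordinate vanishes; zeroing P's B-weight and renormalizing leaves C, A-weights 2/5 : 1/5 → (2/3, 1/3).
So Q = (2/3)·C + (1/3)·A = (-26/3, 5/3).

(-26/3, 5/3)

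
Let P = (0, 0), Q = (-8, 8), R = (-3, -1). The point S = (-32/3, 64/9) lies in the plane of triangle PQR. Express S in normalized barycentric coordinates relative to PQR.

Signed area of the reference triangle: [PQR] = ½·(0·(8−(-1)) + (-8)·(-1−0) + (-3)·(0−8)) = ½·(0 + 8 + 24) = 16.
[SQR] = ½·((-32/3)·(8−(-1)) + (-8)·(-1−(64/9)) + (-3)·(64/9−8)) = ½·(-96 + 584/9 + 8/3) = -128/9, so the P-coordinate is (-128/9)/16 = -8/9.
[PSR] = ½·(0·(64/9−(-1)) + (-32/3)·(-1−0) + (-3)·(0−(64/9))) = ½·(0 + 32/3 + 64/3) = 16, so the Q-coordinate is 1.
[PQS] = ½·(0·(8−(64/9)) + (-8)·(64/9−0) + (-32/3)·(0−8)) = ½·(0 − 512/9 + 256/3) = 128/9, so the R-coordinate is 8/9.

(-8/9, 1, 8/9)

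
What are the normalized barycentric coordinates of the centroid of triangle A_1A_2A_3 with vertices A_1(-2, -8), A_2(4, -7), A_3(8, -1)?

The centroid is the average of the vertices, so each weight is 1/3.

(1/3, 1/3, 1/3)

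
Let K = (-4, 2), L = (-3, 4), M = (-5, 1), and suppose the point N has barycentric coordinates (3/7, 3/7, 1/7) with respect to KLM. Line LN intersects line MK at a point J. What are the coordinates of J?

(-17/4, 7/4)

Line LN meets MK where the L-coordinate vanishes; zeroing N's L-weight and renormalizing leaves M, K-weights 1/7 : 3/7 → (1/4, 3/4).
So J = (1/4)·M + (3/4)·K = (-17/4, 7/4).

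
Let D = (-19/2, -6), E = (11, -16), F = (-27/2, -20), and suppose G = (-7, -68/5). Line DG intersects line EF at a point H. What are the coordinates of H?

Barycentric coordinates of G with respect to DEF: (2/5, 1/5, 2/5).
On side EF the D-coordinate is zero; dropping G's D-weight 2/5 and renormalizing the remaining 1/5 : 2/5 gives weights 1/3, 2/3 on E, F.
H = (1/3)·(11, -16) + (2/3)·(-27/2, -20) = (-16/3, -56/3).

(-16/3, -56/3)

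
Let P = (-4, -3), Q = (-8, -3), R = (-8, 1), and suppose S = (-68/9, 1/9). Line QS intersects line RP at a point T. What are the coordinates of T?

(-15/2, 1/2)

Barycentric coordinates of S with respect to PQR: (1/9, 1/9, 7/9).
On side RP the Q-coordinate is zero; dropping S's Q-weight 1/9 and renormalizing the remaining 7/9 : 1/9 gives weights 7/8, 1/8 on R, P.
T = (7/8)·(-8, 1) + (1/8)·(-4, -3) = (-15/2, 1/2).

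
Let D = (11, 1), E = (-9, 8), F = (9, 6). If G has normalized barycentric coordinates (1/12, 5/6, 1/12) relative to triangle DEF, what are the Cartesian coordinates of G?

G = (1/12)·D + (5/6)·E + (1/12)·F.
x-coordinate: (1/12)·11 + (5/6)·(-9) + (1/12)·9 = -35/6.
y-coordinate: (1/12)·1 + (5/6)·8 + (1/12)·6 = 29/4.

(-35/6, 29/4)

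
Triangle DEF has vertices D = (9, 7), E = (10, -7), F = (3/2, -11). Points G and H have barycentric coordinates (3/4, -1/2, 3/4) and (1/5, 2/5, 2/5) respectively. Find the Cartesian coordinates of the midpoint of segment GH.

Barycentric coordinates of the midpoint are the average: (19/40, -1/20, 23/40).
Converting: (19/40)·D + (-1/20)·E + (23/40)·F = (371/80, -53/20).

(371/80, -53/20)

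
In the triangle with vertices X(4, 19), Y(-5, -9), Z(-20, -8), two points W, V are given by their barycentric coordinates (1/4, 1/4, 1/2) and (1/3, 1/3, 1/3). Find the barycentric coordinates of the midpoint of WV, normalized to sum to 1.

Since both coordinate triples sum to 1, the midpoint's barycentrics are the componentwise average.
(1/4+1/3)/2 = 7/24; similarly 7/24 and 5/12.

(7/24, 7/24, 5/12)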